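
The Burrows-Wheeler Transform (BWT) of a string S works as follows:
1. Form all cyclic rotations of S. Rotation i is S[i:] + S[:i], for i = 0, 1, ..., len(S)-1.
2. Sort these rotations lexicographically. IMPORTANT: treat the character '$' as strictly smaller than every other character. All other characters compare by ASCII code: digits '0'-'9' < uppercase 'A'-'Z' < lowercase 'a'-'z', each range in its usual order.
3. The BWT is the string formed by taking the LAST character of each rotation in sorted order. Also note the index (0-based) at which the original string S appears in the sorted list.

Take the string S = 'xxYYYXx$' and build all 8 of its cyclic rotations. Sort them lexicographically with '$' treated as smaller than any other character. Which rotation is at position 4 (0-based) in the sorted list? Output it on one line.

Answer: YYYXx$xx

Derivation:
All 8 rotations (rotation i = S[i:]+S[:i]):
  rot[0] = xxYYYXx$
  rot[1] = xYYYXx$x
  rot[2] = YYYXx$xx
  rot[3] = YYXx$xxY
  rot[4] = YXx$xxYY
  rot[5] = Xx$xxYYY
  rot[6] = x$xxYYYX
  rot[7] = $xxYYYXx
Sorted (with $ < everything):
  sorted[0] = $xxYYYXx
  sorted[1] = Xx$xxYYY
  sorted[2] = YXx$xxYY
  sorted[3] = YYXx$xxY
  sorted[4] = YYYXx$xx
  sorted[5] = x$xxYYYX
  sorted[6] = xYYYXx$x
  sorted[7] = xxYYYXx$
sorted[4] = YYYXx$xx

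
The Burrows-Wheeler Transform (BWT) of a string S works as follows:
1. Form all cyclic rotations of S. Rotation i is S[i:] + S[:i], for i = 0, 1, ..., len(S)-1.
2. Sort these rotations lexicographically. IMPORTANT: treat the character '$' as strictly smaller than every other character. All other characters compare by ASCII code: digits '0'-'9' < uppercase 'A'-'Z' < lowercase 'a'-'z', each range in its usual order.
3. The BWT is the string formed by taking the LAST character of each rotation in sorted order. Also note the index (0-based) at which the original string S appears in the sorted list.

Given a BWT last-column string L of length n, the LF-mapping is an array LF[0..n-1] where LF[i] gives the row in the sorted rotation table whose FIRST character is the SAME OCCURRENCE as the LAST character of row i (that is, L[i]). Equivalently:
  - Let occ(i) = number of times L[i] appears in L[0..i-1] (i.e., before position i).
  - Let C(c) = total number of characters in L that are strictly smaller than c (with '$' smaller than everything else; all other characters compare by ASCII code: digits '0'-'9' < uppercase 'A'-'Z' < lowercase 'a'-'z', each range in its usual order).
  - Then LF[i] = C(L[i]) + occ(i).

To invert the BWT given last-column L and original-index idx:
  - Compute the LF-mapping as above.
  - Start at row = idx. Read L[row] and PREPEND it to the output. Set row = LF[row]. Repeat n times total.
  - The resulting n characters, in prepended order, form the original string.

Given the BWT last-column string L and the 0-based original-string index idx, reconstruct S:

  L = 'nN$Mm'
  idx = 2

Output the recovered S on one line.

Answer: NMmn$

Derivation:
LF mapping: 4 2 0 1 3
Walk LF starting at row 2, prepending L[row]:
  step 1: row=2, L[2]='$', prepend. Next row=LF[2]=0
  step 2: row=0, L[0]='n', prepend. Next row=LF[0]=4
  step 3: row=4, L[4]='m', prepend. Next row=LF[4]=3
  step 4: row=3, L[3]='M', prepend. Next row=LF[3]=1
  step 5: row=1, L[1]='N', prepend. Next row=LF[1]=2
Reversed output: NMmn$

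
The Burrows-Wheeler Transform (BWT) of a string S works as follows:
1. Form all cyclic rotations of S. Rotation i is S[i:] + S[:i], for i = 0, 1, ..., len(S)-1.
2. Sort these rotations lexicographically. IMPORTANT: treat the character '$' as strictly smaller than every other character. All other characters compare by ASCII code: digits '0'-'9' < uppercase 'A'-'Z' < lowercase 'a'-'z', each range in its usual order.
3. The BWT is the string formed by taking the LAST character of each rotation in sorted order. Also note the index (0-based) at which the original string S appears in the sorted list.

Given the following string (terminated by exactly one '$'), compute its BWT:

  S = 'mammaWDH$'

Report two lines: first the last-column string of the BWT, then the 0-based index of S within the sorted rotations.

All 9 rotations (rotation i = S[i:]+S[:i]):
  rot[0] = mammaWDH$
  rot[1] = ammaWDH$m
  rot[2] = mmaWDH$ma
  rot[3] = maWDH$mam
  rot[4] = aWDH$mamm
  rot[5] = WDH$mamma
  rot[6] = DH$mammaW
  rot[7] = H$mammaWD
  rot[8] = $mammaWDH
Sorted (with $ < everything):
  sorted[0] = $mammaWDH  (last char: 'H')
  sorted[1] = DH$mammaW  (last char: 'W')
  sorted[2] = H$mammaWD  (last char: 'D')
  sorted[3] = WDH$mamma  (last char: 'a')
  sorted[4] = aWDH$mamm  (last char: 'm')
  sorted[5] = ammaWDH$m  (last char: 'm')
  sorted[6] = maWDH$mam  (last char: 'm')
  sorted[7] = mammaWDH$  (last char: '$')
  sorted[8] = mmaWDH$ma  (last char: 'a')
Last column: HWDammm$a
Original string S is at sorted index 7

Answer: HWDammm$a
7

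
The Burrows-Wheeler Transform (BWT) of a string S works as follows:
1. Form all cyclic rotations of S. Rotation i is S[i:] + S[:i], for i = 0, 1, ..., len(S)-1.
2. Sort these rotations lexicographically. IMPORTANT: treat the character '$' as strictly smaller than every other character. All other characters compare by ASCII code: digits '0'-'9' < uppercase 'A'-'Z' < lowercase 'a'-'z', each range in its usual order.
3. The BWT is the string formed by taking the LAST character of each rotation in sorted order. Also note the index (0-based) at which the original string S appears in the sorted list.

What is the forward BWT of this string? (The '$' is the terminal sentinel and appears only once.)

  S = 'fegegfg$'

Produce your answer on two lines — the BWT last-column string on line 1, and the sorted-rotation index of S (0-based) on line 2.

Answer: gfg$gfee
3

Derivation:
All 8 rotations (rotation i = S[i:]+S[:i]):
  rot[0] = fegegfg$
  rot[1] = egegfg$f
  rot[2] = gegfg$fe
  rot[3] = egfg$feg
  rot[4] = gfg$fege
  rot[5] = fg$fegeg
  rot[6] = g$fegegf
  rot[7] = $fegegfg
Sorted (with $ < everything):
  sorted[0] = $fegegfg  (last char: 'g')
  sorted[1] = egegfg$f  (last char: 'f')
  sorted[2] = egfg$feg  (last char: 'g')
  sorted[3] = fegegfg$  (last char: '$')
  sorted[4] = fg$fegeg  (last char: 'g')
  sorted[5] = g$fegegf  (last char: 'f')
  sorted[6] = gegfg$fe  (last char: 'e')
  sorted[7] = gfg$fege  (last char: 'e')
Last column: gfg$gfee
Original string S is at sorted index 3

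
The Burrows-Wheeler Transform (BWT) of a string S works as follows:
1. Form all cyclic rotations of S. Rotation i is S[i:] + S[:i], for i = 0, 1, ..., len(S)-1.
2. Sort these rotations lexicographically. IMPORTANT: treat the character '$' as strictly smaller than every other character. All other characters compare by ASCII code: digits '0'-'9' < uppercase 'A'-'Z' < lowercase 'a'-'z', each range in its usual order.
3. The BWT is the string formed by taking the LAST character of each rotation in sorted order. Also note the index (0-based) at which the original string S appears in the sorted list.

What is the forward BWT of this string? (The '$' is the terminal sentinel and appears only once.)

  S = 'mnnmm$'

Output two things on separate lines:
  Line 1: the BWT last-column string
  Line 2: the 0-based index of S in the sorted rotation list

Answer: mmn$nm
3

Derivation:
All 6 rotations (rotation i = S[i:]+S[:i]):
  rot[0] = mnnmm$
  rot[1] = nnmm$m
  rot[2] = nmm$mn
  rot[3] = mm$mnn
  rot[4] = m$mnnm
  rot[5] = $mnnmm
Sorted (with $ < everything):
  sorted[0] = $mnnmm  (last char: 'm')
  sorted[1] = m$mnnm  (last char: 'm')
  sorted[2] = mm$mnn  (last char: 'n')
  sorted[3] = mnnmm$  (last char: '$')
  sorted[4] = nmm$mn  (last char: 'n')
  sorted[5] = nnmm$m  (last char: 'm')
Last column: mmn$nm
Original string S is at sorted index 3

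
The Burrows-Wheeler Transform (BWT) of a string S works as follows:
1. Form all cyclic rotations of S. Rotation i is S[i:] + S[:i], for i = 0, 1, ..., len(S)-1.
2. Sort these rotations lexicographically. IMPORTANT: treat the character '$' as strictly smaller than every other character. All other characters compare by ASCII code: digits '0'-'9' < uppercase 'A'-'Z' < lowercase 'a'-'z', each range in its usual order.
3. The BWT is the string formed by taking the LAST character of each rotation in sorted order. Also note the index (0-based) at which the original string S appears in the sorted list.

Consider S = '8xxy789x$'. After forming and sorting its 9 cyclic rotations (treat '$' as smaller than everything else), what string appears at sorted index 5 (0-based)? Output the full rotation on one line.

All 9 rotations (rotation i = S[i:]+S[:i]):
  rot[0] = 8xxy789x$
  rot[1] = xxy789x$8
  rot[2] = xy789x$8x
  rot[3] = y789x$8xx
  rot[4] = 789x$8xxy
  rot[5] = 89x$8xxy7
  rot[6] = 9x$8xxy78
  rot[7] = x$8xxy789
  rot[8] = $8xxy789x
Sorted (with $ < everything):
  sorted[0] = $8xxy789x
  sorted[1] = 789x$8xxy
  sorted[2] = 89x$8xxy7
  sorted[3] = 8xxy789x$
  sorted[4] = 9x$8xxy78
  sorted[5] = x$8xxy789
  sorted[6] = xxy789x$8
  sorted[7] = xy789x$8x
  sorted[8] = y789x$8xx
sorted[5] = x$8xxy789

Answer: x$8xxy789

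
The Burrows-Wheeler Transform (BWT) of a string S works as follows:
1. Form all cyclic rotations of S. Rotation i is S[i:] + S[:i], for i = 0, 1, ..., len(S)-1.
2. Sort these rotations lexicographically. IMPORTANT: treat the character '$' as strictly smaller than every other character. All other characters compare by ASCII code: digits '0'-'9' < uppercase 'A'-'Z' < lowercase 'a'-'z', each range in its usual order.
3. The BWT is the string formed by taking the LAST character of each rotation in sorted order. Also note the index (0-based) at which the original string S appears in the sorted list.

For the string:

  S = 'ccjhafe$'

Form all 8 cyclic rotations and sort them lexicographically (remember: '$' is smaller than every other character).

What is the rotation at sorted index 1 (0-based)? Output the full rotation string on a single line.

All 8 rotations (rotation i = S[i:]+S[:i]):
  rot[0] = ccjhafe$
  rot[1] = cjhafe$c
  rot[2] = jhafe$cc
  rot[3] = hafe$ccj
  rot[4] = afe$ccjh
  rot[5] = fe$ccjha
  rot[6] = e$ccjhaf
  rot[7] = $ccjhafe
Sorted (with $ < everything):
  sorted[0] = $ccjhafe
  sorted[1] = afe$ccjh
  sorted[2] = ccjhafe$
  sorted[3] = cjhafe$c
  sorted[4] = e$ccjhaf
  sorted[5] = fe$ccjha
  sorted[6] = hafe$ccj
  sorted[7] = jhafe$cc
sorted[1] = afe$ccjh

Answer: afe$ccjh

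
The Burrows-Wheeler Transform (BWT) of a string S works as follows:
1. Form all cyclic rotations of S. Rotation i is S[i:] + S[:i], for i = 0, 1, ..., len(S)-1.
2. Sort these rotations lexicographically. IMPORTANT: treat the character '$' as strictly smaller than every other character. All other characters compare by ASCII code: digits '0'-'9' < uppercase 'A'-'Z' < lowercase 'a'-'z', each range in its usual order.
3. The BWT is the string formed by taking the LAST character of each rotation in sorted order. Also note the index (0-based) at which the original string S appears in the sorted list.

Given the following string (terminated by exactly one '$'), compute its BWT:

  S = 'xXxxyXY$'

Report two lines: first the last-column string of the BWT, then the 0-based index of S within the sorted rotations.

Answer: YyxX$Xxx
4

Derivation:
All 8 rotations (rotation i = S[i:]+S[:i]):
  rot[0] = xXxxyXY$
  rot[1] = XxxyXY$x
  rot[2] = xxyXY$xX
  rot[3] = xyXY$xXx
  rot[4] = yXY$xXxx
  rot[5] = XY$xXxxy
  rot[6] = Y$xXxxyX
  rot[7] = $xXxxyXY
Sorted (with $ < everything):
  sorted[0] = $xXxxyXY  (last char: 'Y')
  sorted[1] = XY$xXxxy  (last char: 'y')
  sorted[2] = XxxyXY$x  (last char: 'x')
  sorted[3] = Y$xXxxyX  (last char: 'X')
  sorted[4] = xXxxyXY$  (last char: '$')
  sorted[5] = xxyXY$xX  (last char: 'X')
  sorted[6] = xyXY$xXx  (last char: 'x')
  sorted[7] = yXY$xXxx  (last char: 'x')
Last column: YyxX$Xxx
Original string S is at sorted index 4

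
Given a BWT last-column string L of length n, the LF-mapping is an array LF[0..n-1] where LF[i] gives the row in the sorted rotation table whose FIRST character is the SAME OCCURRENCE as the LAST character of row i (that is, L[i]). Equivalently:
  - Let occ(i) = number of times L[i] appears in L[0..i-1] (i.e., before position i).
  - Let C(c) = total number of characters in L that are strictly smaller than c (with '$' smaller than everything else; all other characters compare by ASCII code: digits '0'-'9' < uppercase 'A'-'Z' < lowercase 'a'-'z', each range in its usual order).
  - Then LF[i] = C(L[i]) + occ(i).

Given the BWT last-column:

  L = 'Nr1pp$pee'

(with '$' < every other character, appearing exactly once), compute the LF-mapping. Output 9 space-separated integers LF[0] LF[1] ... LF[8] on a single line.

Answer: 2 8 1 5 6 0 7 3 4

Derivation:
Char counts: '$':1, '1':1, 'N':1, 'e':2, 'p':3, 'r':1
C (first-col start): C('$')=0, C('1')=1, C('N')=2, C('e')=3, C('p')=5, C('r')=8
L[0]='N': occ=0, LF[0]=C('N')+0=2+0=2
L[1]='r': occ=0, LF[1]=C('r')+0=8+0=8
L[2]='1': occ=0, LF[2]=C('1')+0=1+0=1
L[3]='p': occ=0, LF[3]=C('p')+0=5+0=5
L[4]='p': occ=1, LF[4]=C('p')+1=5+1=6
L[5]='$': occ=0, LF[5]=C('$')+0=0+0=0
L[6]='p': occ=2, LF[6]=C('p')+2=5+2=7
L[7]='e': occ=0, LF[7]=C('e')+0=3+0=3
L[8]='e': occ=1, LF[8]=C('e')+1=3+1=4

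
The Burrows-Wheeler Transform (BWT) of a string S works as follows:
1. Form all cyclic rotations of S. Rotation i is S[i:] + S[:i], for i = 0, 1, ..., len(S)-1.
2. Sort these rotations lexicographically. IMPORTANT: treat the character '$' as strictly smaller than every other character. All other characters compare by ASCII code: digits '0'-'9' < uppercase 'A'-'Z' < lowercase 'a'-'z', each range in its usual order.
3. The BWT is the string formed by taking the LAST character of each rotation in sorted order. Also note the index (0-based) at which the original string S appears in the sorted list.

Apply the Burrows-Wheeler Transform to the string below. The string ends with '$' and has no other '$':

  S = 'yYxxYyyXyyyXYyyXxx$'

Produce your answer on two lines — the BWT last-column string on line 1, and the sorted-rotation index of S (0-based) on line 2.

All 19 rotations (rotation i = S[i:]+S[:i]):
  rot[0] = yYxxYyyXyyyXYyyXxx$
  rot[1] = YxxYyyXyyyXYyyXxx$y
  rot[2] = xxYyyXyyyXYyyXxx$yY
  rot[3] = xYyyXyyyXYyyXxx$yYx
  rot[4] = YyyXyyyXYyyXxx$yYxx
  rot[5] = yyXyyyXYyyXxx$yYxxY
  rot[6] = yXyyyXYyyXxx$yYxxYy
  rot[7] = XyyyXYyyXxx$yYxxYyy
  rot[8] = yyyXYyyXxx$yYxxYyyX
  rot[9] = yyXYyyXxx$yYxxYyyXy
  rot[10] = yXYyyXxx$yYxxYyyXyy
  rot[11] = XYyyXxx$yYxxYyyXyyy
  rot[12] = YyyXxx$yYxxYyyXyyyX
  rot[13] = yyXxx$yYxxYyyXyyyXY
  rot[14] = yXxx$yYxxYyyXyyyXYy
  rot[15] = Xxx$yYxxYyyXyyyXYyy
  rot[16] = xx$yYxxYyyXyyyXYyyX
  rot[17] = x$yYxxYyyXyyyXYyyXx
  rot[18] = $yYxxYyyXyyyXYyyXxx
Sorted (with $ < everything):
  sorted[0] = $yYxxYyyXyyyXYyyXxx  (last char: 'x')
  sorted[1] = XYyyXxx$yYxxYyyXyyy  (last char: 'y')
  sorted[2] = Xxx$yYxxYyyXyyyXYyy  (last char: 'y')
  sorted[3] = XyyyXYyyXxx$yYxxYyy  (last char: 'y')
  sorted[4] = YxxYyyXyyyXYyyXxx$y  (last char: 'y')
  sorted[5] = YyyXxx$yYxxYyyXyyyX  (last char: 'X')
  sorted[6] = YyyXyyyXYyyXxx$yYxx  (last char: 'x')
  sorted[7] = x$yYxxYyyXyyyXYyyXx  (last char: 'x')
  sorted[8] = xYyyXyyyXYyyXxx$yYx  (last char: 'x')
  sorted[9] = xx$yYxxYyyXyyyXYyyX  (last char: 'X')
  sorted[10] = xxYyyXyyyXYyyXxx$yY  (last char: 'Y')
  sorted[11] = yXYyyXxx$yYxxYyyXyy  (last char: 'y')
  sorted[12] = yXxx$yYxxYyyXyyyXYy  (last char: 'y')
  sorted[13] = yXyyyXYyyXxx$yYxxYy  (last char: 'y')
  sorted[14] = yYxxYyyXyyyXYyyXxx$  (last char: '$')
  sorted[15] = yyXYyyXxx$yYxxYyyXy  (last char: 'y')
  sorted[16] = yyXxx$yYxxYyyXyyyXY  (last char: 'Y')
  sorted[17] = yyXyyyXYyyXxx$yYxxY  (last char: 'Y')
  sorted[18] = yyyXYyyXxx$yYxxYyyX  (last char: 'X')
Last column: xyyyyXxxxXYyyy$yYYX
Original string S is at sorted index 14

Answer: xyyyyXxxxXYyyy$yYYX
14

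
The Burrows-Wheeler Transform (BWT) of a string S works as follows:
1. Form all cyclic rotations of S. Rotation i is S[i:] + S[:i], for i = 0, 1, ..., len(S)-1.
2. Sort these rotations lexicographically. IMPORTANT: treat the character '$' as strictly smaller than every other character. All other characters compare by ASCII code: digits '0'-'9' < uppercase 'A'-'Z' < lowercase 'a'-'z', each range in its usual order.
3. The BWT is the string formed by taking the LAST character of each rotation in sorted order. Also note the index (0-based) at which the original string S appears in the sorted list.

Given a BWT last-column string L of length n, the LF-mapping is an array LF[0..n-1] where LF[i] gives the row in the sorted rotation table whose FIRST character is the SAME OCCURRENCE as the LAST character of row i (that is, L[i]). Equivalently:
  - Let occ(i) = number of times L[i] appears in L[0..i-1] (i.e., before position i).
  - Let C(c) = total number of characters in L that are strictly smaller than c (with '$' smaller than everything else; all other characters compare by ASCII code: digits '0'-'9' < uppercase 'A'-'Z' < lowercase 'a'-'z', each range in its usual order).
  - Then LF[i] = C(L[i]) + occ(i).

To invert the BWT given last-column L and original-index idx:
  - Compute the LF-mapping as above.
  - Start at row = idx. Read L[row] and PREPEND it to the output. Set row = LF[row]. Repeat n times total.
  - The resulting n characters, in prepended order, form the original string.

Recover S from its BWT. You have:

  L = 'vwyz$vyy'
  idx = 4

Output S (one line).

Answer: yvyyzwv$

Derivation:
LF mapping: 1 3 4 7 0 2 5 6
Walk LF starting at row 4, prepending L[row]:
  step 1: row=4, L[4]='$', prepend. Next row=LF[4]=0
  step 2: row=0, L[0]='v', prepend. Next row=LF[0]=1
  step 3: row=1, L[1]='w', prepend. Next row=LF[1]=3
  step 4: row=3, L[3]='z', prepend. Next row=LF[3]=7
  step 5: row=7, L[7]='y', prepend. Next row=LF[7]=6
  step 6: row=6, L[6]='y', prepend. Next row=LF[6]=5
  step 7: row=5, L[5]='v', prepend. Next row=LF[5]=2
  step 8: row=2, L[2]='y', prepend. Next row=LF[2]=4
Reversed output: yvyyzwv$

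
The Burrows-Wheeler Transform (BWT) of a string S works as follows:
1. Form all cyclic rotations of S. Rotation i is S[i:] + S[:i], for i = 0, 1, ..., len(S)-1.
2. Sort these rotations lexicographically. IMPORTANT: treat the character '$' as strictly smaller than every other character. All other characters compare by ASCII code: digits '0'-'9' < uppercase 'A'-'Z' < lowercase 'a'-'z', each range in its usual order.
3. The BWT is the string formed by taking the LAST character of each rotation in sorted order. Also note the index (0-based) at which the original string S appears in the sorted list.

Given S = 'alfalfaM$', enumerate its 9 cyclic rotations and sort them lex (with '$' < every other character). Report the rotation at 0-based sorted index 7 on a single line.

Answer: lfaM$alfa

Derivation:
All 9 rotations (rotation i = S[i:]+S[:i]):
  rot[0] = alfalfaM$
  rot[1] = lfalfaM$a
  rot[2] = falfaM$al
  rot[3] = alfaM$alf
  rot[4] = lfaM$alfa
  rot[5] = faM$alfal
  rot[6] = aM$alfalf
  rot[7] = M$alfalfa
  rot[8] = $alfalfaM
Sorted (with $ < everything):
  sorted[0] = $alfalfaM
  sorted[1] = M$alfalfa
  sorted[2] = aM$alfalf
  sorted[3] = alfaM$alf
  sorted[4] = alfalfaM$
  sorted[5] = faM$alfal
  sorted[6] = falfaM$al
  sorted[7] = lfaM$alfa
  sorted[8] = lfalfaM$a
sorted[7] = lfaM$alfa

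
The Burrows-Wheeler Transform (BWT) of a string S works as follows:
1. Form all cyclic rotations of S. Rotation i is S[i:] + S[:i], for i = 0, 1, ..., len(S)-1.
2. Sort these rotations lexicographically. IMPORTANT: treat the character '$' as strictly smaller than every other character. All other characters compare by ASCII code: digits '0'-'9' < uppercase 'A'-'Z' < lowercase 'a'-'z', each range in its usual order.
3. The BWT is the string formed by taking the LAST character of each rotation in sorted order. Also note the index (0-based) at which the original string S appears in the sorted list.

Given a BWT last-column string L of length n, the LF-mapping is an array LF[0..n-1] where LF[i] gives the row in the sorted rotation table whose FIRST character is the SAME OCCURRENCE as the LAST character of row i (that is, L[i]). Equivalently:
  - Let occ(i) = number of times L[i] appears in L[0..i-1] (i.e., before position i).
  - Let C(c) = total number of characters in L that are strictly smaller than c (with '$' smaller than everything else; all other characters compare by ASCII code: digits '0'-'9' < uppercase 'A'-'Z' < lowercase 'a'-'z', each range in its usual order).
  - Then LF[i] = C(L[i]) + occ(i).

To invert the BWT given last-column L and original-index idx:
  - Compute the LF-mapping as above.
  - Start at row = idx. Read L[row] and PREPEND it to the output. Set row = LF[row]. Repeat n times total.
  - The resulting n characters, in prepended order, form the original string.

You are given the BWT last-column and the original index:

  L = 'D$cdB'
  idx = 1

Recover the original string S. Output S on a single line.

LF mapping: 2 0 3 4 1
Walk LF starting at row 1, prepending L[row]:
  step 1: row=1, L[1]='$', prepend. Next row=LF[1]=0
  step 2: row=0, L[0]='D', prepend. Next row=LF[0]=2
  step 3: row=2, L[2]='c', prepend. Next row=LF[2]=3
  step 4: row=3, L[3]='d', prepend. Next row=LF[3]=4
  step 5: row=4, L[4]='B', prepend. Next row=LF[4]=1
Reversed output: BdcD$

Answer: BdcD$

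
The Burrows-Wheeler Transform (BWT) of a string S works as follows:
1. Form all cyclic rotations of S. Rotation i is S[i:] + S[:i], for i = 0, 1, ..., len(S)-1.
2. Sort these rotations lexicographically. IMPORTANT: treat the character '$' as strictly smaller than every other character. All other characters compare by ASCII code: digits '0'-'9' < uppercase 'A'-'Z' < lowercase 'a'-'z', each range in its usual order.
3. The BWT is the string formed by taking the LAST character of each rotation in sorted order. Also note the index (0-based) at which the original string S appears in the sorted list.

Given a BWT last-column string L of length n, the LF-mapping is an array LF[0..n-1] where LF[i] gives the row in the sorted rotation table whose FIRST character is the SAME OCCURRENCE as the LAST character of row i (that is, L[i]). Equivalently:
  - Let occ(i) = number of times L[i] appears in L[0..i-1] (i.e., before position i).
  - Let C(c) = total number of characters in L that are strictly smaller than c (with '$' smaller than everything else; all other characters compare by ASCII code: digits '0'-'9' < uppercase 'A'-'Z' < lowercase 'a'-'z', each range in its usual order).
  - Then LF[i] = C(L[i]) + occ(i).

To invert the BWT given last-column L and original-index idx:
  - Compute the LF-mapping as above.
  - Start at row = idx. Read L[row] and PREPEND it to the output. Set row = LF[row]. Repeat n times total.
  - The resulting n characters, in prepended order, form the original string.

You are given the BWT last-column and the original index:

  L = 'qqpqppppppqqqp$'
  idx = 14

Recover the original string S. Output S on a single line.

LF mapping: 9 10 1 11 2 3 4 5 6 7 12 13 14 8 0
Walk LF starting at row 14, prepending L[row]:
  step 1: row=14, L[14]='$', prepend. Next row=LF[14]=0
  step 2: row=0, L[0]='q', prepend. Next row=LF[0]=9
  step 3: row=9, L[9]='p', prepend. Next row=LF[9]=7
  step 4: row=7, L[7]='p', prepend. Next row=LF[7]=5
  step 5: row=5, L[5]='p', prepend. Next row=LF[5]=3
  step 6: row=3, L[3]='q', prepend. Next row=LF[3]=11
  step 7: row=11, L[11]='q', prepend. Next row=LF[11]=13
  step 8: row=13, L[13]='p', prepend. Next row=LF[13]=8
  step 9: row=8, L[8]='p', prepend. Next row=LF[8]=6
  step 10: row=6, L[6]='p', prepend. Next row=LF[6]=4
  step 11: row=4, L[4]='p', prepend. Next row=LF[4]=2
  step 12: row=2, L[2]='p', prepend. Next row=LF[2]=1
  step 13: row=1, L[1]='q', prepend. Next row=LF[1]=10
  step 14: row=10, L[10]='q', prepend. Next row=LF[10]=12
  step 15: row=12, L[12]='q', prepend. Next row=LF[12]=14
Reversed output: qqqpppppqqpppq$

Answer: qqqpppppqqpppq$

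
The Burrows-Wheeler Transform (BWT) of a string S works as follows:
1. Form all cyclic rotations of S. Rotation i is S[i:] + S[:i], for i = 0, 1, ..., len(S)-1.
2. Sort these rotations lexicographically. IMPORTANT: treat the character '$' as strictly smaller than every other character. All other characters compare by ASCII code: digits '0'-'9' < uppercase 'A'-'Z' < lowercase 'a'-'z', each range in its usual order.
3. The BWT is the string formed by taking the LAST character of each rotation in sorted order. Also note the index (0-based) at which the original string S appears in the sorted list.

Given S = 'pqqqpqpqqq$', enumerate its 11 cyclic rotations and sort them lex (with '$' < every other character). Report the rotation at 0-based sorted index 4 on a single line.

All 11 rotations (rotation i = S[i:]+S[:i]):
  rot[0] = pqqqpqpqqq$
  rot[1] = qqqpqpqqq$p
  rot[2] = qqpqpqqq$pq
  rot[3] = qpqpqqq$pqq
  rot[4] = pqpqqq$pqqq
  rot[5] = qpqqq$pqqqp
  rot[6] = pqqq$pqqqpq
  rot[7] = qqq$pqqqpqp
  rot[8] = qq$pqqqpqpq
  rot[9] = q$pqqqpqpqq
  rot[10] = $pqqqpqpqqq
Sorted (with $ < everything):
  sorted[0] = $pqqqpqpqqq
  sorted[1] = pqpqqq$pqqq
  sorted[2] = pqqq$pqqqpq
  sorted[3] = pqqqpqpqqq$
  sorted[4] = q$pqqqpqpqq
  sorted[5] = qpqpqqq$pqq
  sorted[6] = qpqqq$pqqqp
  sorted[7] = qq$pqqqpqpq
  sorted[8] = qqpqpqqq$pq
  sorted[9] = qqq$pqqqpqp
  sorted[10] = qqqpqpqqq$p
sorted[4] = q$pqqqpqpqq

Answer: q$pqqqpqpqq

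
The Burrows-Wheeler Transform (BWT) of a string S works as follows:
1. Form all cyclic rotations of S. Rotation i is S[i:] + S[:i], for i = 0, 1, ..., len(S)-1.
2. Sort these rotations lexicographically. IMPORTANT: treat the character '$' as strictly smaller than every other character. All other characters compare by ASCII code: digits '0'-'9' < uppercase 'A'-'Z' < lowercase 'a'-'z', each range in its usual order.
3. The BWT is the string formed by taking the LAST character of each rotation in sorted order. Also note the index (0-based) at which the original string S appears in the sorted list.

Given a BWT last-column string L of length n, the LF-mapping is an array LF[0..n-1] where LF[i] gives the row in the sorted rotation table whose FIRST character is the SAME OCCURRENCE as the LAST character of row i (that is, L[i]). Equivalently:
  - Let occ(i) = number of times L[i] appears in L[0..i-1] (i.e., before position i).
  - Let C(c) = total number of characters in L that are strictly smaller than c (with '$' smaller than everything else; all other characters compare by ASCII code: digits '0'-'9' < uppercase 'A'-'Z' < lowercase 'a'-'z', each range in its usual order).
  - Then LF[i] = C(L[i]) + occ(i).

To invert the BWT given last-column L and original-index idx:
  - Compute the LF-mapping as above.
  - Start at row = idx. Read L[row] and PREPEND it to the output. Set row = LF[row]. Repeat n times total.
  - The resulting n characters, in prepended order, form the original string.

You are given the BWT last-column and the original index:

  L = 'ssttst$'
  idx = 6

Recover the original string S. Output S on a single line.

Answer: ttstss$

Derivation:
LF mapping: 1 2 4 5 3 6 0
Walk LF starting at row 6, prepending L[row]:
  step 1: row=6, L[6]='$', prepend. Next row=LF[6]=0
  step 2: row=0, L[0]='s', prepend. Next row=LF[0]=1
  step 3: row=1, L[1]='s', prepend. Next row=LF[1]=2
  step 4: row=2, L[2]='t', prepend. Next row=LF[2]=4
  step 5: row=4, L[4]='s', prepend. Next row=LF[4]=3
  step 6: row=3, L[3]='t', prepend. Next row=LF[3]=5
  step 7: row=5, L[5]='t', prepend. Next row=LF[5]=6
Reversed output: ttstss$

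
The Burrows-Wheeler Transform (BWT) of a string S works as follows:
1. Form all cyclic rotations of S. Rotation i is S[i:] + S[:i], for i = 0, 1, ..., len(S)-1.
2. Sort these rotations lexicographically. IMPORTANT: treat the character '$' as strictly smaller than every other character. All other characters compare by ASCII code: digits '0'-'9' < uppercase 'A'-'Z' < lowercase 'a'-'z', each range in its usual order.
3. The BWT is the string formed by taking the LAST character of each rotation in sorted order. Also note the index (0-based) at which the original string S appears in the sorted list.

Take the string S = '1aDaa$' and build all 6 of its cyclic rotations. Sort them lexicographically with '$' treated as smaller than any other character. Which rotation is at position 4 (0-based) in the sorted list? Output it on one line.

All 6 rotations (rotation i = S[i:]+S[:i]):
  rot[0] = 1aDaa$
  rot[1] = aDaa$1
  rot[2] = Daa$1a
  rot[3] = aa$1aD
  rot[4] = a$1aDa
  rot[5] = $1aDaa
Sorted (with $ < everything):
  sorted[0] = $1aDaa
  sorted[1] = 1aDaa$
  sorted[2] = Daa$1a
  sorted[3] = a$1aDa
  sorted[4] = aDaa$1
  sorted[5] = aa$1aD
sorted[4] = aDaa$1

Answer: aDaa$1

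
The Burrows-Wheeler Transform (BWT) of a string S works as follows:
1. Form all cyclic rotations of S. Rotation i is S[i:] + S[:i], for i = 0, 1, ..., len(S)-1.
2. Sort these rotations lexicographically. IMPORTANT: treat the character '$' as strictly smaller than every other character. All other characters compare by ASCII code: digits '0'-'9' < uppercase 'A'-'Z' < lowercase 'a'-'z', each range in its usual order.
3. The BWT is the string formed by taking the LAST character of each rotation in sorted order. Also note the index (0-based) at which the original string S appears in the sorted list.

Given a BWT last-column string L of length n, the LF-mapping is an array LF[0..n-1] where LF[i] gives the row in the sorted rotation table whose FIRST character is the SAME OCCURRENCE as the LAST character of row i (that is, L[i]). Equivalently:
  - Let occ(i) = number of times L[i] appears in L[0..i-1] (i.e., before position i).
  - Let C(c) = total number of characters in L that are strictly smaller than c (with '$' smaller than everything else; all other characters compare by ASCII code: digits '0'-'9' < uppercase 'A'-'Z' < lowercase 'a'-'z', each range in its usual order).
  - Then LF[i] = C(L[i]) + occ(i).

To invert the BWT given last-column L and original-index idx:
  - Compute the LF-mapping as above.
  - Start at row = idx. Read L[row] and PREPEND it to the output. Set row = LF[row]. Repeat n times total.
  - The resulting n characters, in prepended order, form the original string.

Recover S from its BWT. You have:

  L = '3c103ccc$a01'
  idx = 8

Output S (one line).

Answer: c010c31cac3$

Derivation:
LF mapping: 5 8 3 1 6 9 10 11 0 7 2 4
Walk LF starting at row 8, prepending L[row]:
  step 1: row=8, L[8]='$', prepend. Next row=LF[8]=0
  step 2: row=0, L[0]='3', prepend. Next row=LF[0]=5
  step 3: row=5, L[5]='c', prepend. Next row=LF[5]=9
  step 4: row=9, L[9]='a', prepend. Next row=LF[9]=7
  step 5: row=7, L[7]='c', prepend. Next row=LF[7]=11
  step 6: row=11, L[11]='1', prepend. Next row=LF[11]=4
  step 7: row=4, L[4]='3', prepend. Next row=LF[4]=6
  step 8: row=6, L[6]='c', prepend. Next row=LF[6]=10
  step 9: row=10, L[10]='0', prepend. Next row=LF[10]=2
  step 10: row=2, L[2]='1', prepend. Next row=LF[2]=3
  step 11: row=3, L[3]='0', prepend. Next row=LF[3]=1
  step 12: row=1, L[1]='c', prepend. Next row=LF[1]=8
Reversed output: c010c31cac3$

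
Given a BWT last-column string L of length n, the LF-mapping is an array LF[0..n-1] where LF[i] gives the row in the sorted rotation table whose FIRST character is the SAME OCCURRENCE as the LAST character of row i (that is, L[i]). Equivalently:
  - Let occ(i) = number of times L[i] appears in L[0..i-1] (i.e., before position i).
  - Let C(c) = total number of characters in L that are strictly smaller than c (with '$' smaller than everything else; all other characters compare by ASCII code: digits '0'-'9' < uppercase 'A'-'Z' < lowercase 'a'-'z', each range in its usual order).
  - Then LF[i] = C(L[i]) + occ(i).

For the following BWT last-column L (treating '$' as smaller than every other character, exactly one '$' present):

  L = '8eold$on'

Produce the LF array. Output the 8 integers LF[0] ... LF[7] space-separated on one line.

Char counts: '$':1, '8':1, 'd':1, 'e':1, 'l':1, 'n':1, 'o':2
C (first-col start): C('$')=0, C('8')=1, C('d')=2, C('e')=3, C('l')=4, C('n')=5, C('o')=6
L[0]='8': occ=0, LF[0]=C('8')+0=1+0=1
L[1]='e': occ=0, LF[1]=C('e')+0=3+0=3
L[2]='o': occ=0, LF[2]=C('o')+0=6+0=6
L[3]='l': occ=0, LF[3]=C('l')+0=4+0=4
L[4]='d': occ=0, LF[4]=C('d')+0=2+0=2
L[5]='$': occ=0, LF[5]=C('$')+0=0+0=0
L[6]='o': occ=1, LF[6]=C('o')+1=6+1=7
L[7]='n': occ=0, LF[7]=C('n')+0=5+0=5

Answer: 1 3 6 4 2 0 7 5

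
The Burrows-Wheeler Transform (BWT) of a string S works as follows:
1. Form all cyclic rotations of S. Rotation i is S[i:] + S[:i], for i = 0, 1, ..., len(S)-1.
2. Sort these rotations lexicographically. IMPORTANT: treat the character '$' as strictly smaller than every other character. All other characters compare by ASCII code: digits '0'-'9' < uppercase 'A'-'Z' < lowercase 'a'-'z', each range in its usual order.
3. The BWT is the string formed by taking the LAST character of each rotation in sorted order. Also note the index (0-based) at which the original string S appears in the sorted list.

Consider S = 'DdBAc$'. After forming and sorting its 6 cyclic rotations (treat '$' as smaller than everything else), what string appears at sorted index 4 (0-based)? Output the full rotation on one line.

All 6 rotations (rotation i = S[i:]+S[:i]):
  rot[0] = DdBAc$
  rot[1] = dBAc$D
  rot[2] = BAc$Dd
  rot[3] = Ac$DdB
  rot[4] = c$DdBA
  rot[5] = $DdBAc
Sorted (with $ < everything):
  sorted[0] = $DdBAc
  sorted[1] = Ac$DdB
  sorted[2] = BAc$Dd
  sorted[3] = DdBAc$
  sorted[4] = c$DdBA
  sorted[5] = dBAc$D
sorted[4] = c$DdBA

Answer: c$DdBA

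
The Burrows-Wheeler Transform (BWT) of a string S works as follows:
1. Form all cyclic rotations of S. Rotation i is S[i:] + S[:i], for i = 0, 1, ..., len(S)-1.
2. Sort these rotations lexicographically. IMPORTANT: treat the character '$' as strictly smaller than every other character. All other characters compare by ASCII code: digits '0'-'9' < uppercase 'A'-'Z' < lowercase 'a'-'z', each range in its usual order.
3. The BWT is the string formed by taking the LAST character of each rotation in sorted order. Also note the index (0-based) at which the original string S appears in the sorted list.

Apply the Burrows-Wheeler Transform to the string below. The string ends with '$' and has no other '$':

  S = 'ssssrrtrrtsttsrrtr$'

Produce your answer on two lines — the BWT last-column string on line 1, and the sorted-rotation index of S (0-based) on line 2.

Answer: rtsstrrrtsss$trrtrs
12

Derivation:
All 19 rotations (rotation i = S[i:]+S[:i]):
  rot[0] = ssssrrtrrtsttsrrtr$
  rot[1] = sssrrtrrtsttsrrtr$s
  rot[2] = ssrrtrrtsttsrrtr$ss
  rot[3] = srrtrrtsttsrrtr$sss
  rot[4] = rrtrrtsttsrrtr$ssss
  rot[5] = rtrrtsttsrrtr$ssssr
  rot[6] = trrtsttsrrtr$ssssrr
  rot[7] = rrtsttsrrtr$ssssrrt
  rot[8] = rtsttsrrtr$ssssrrtr
  rot[9] = tsttsrrtr$ssssrrtrr
  rot[10] = sttsrrtr$ssssrrtrrt
  rot[11] = ttsrrtr$ssssrrtrrts
  rot[12] = tsrrtr$ssssrrtrrtst
  rot[13] = srrtr$ssssrrtrrtstt
  rot[14] = rrtr$ssssrrtrrtstts
  rot[15] = rtr$ssssrrtrrtsttsr
  rot[16] = tr$ssssrrtrrtsttsrr
  rot[17] = r$ssssrrtrrtsttsrrt
  rot[18] = $ssssrrtrrtsttsrrtr
Sorted (with $ < everything):
  sorted[0] = $ssssrrtrrtsttsrrtr  (last char: 'r')
  sorted[1] = r$ssssrrtrrtsttsrrt  (last char: 't')
  sorted[2] = rrtr$ssssrrtrrtstts  (last char: 's')
  sorted[3] = rrtrrtsttsrrtr$ssss  (last char: 's')
  sorted[4] = rrtsttsrrtr$ssssrrt  (last char: 't')
  sorted[5] = rtr$ssssrrtrrtsttsr  (last char: 'r')
  sorted[6] = rtrrtsttsrrtr$ssssr  (last char: 'r')
  sorted[7] = rtsttsrrtr$ssssrrtr  (last char: 'r')
  sorted[8] = srrtr$ssssrrtrrtstt  (last char: 't')
  sorted[9] = srrtrrtsttsrrtr$sss  (last char: 's')
  sorted[10] = ssrrtrrtsttsrrtr$ss  (last char: 's')
  sorted[11] = sssrrtrrtsttsrrtr$s  (last char: 's')
  sorted[12] = ssssrrtrrtsttsrrtr$  (last char: '$')
  sorted[13] = sttsrrtr$ssssrrtrrt  (last char: 't')
  sorted[14] = tr$ssssrrtrrtsttsrr  (last char: 'r')
  sorted[15] = trrtsttsrrtr$ssssrr  (last char: 'r')
  sorted[16] = tsrrtr$ssssrrtrrtst  (last char: 't')
  sorted[17] = tsttsrrtr$ssssrrtrr  (last char: 'r')
  sorted[18] = ttsrrtr$ssssrrtrrts  (last char: 's')
Last column: rtsstrrrtsss$trrtrs
Original string S is at sorted index 12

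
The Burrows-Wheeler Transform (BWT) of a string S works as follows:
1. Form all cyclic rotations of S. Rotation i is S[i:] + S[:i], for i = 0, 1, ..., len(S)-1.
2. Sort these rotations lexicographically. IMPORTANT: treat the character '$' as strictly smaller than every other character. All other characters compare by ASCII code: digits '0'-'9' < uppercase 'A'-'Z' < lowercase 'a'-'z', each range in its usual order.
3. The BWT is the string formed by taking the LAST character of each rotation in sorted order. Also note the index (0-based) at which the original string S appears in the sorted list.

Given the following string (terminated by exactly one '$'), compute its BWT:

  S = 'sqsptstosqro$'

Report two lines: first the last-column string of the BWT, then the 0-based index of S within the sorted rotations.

Answer: ortsssqqo$tsp
9

Derivation:
All 13 rotations (rotation i = S[i:]+S[:i]):
  rot[0] = sqsptstosqro$
  rot[1] = qsptstosqro$s
  rot[2] = sptstosqro$sq
  rot[3] = ptstosqro$sqs
  rot[4] = tstosqro$sqsp
  rot[5] = stosqro$sqspt
  rot[6] = tosqro$sqspts
  rot[7] = osqro$sqsptst
  rot[8] = sqro$sqsptsto
  rot[9] = qro$sqsptstos
  rot[10] = ro$sqsptstosq
  rot[11] = o$sqsptstosqr
  rot[12] = $sqsptstosqro
Sorted (with $ < everything):
  sorted[0] = $sqsptstosqro  (last char: 'o')
  sorted[1] = o$sqsptstosqr  (last char: 'r')
  sorted[2] = osqro$sqsptst  (last char: 't')
  sorted[3] = ptstosqro$sqs  (last char: 's')
  sorted[4] = qro$sqsptstos  (last char: 's')
  sorted[5] = qsptstosqro$s  (last char: 's')
  sorted[6] = ro$sqsptstosq  (last char: 'q')
  sorted[7] = sptstosqro$sq  (last char: 'q')
  sorted[8] = sqro$sqsptsto  (last char: 'o')
  sorted[9] = sqsptstosqro$  (last char: '$')
  sorted[10] = stosqro$sqspt  (last char: 't')
  sorted[11] = tosqro$sqspts  (last char: 's')
  sorted[12] = tstosqro$sqsp  (last char: 'p')
Last column: ortsssqqo$tsp
Original string S is at sorted index 9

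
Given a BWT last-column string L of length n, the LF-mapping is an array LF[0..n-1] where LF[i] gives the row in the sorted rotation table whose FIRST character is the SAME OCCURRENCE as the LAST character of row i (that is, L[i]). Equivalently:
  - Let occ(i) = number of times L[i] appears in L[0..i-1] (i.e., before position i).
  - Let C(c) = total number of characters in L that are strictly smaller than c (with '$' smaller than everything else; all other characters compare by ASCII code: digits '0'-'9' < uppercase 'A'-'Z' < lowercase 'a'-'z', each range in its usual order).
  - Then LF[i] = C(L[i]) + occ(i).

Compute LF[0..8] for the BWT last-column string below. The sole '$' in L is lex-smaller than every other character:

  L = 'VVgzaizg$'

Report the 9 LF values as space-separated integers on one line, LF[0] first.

Char counts: '$':1, 'V':2, 'a':1, 'g':2, 'i':1, 'z':2
C (first-col start): C('$')=0, C('V')=1, C('a')=3, C('g')=4, C('i')=6, C('z')=7
L[0]='V': occ=0, LF[0]=C('V')+0=1+0=1
L[1]='V': occ=1, LF[1]=C('V')+1=1+1=2
L[2]='g': occ=0, LF[2]=C('g')+0=4+0=4
L[3]='z': occ=0, LF[3]=C('z')+0=7+0=7
L[4]='a': occ=0, LF[4]=C('a')+0=3+0=3
L[5]='i': occ=0, LF[5]=C('i')+0=6+0=6
L[6]='z': occ=1, LF[6]=C('z')+1=7+1=8
L[7]='g': occ=1, LF[7]=C('g')+1=4+1=5
L[8]='$': occ=0, LF[8]=C('$')+0=0+0=0

Answer: 1 2 4 7 3 6 8 5 0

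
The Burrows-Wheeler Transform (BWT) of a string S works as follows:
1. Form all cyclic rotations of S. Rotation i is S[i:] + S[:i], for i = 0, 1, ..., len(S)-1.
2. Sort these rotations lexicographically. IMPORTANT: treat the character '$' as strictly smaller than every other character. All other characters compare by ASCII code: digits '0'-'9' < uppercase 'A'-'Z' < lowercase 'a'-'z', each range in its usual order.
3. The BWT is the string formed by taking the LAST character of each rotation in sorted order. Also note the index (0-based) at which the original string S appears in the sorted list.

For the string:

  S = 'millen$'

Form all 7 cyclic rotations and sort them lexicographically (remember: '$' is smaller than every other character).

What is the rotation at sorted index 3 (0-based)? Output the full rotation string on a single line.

Answer: len$mil

Derivation:
All 7 rotations (rotation i = S[i:]+S[:i]):
  rot[0] = millen$
  rot[1] = illen$m
  rot[2] = llen$mi
  rot[3] = len$mil
  rot[4] = en$mill
  rot[5] = n$mille
  rot[6] = $millen
Sorted (with $ < everything):
  sorted[0] = $millen
  sorted[1] = en$mill
  sorted[2] = illen$m
  sorted[3] = len$mil
  sorted[4] = llen$mi
  sorted[5] = millen$
  sorted[6] = n$mille
sorted[3] = len$mil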